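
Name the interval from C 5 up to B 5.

C to B spans seven letter names (C-D-E-F-G-A-B), so the interval is some kind of seventh.
The major seventh spans 11 semitones, and C5 to B5 is exactly 11 semitones — so this is a major seventh.

M7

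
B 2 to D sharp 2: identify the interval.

minor sixth

Descending from B2 to D#2 is the same interval as ascending D#2 to B2.
D to B spans six letter names (D-E-F-G-A-B), so the interval is some kind of sixth.
D#2 to B2 is 8 semitones, a half step short of the major sixth (9), so this is minor.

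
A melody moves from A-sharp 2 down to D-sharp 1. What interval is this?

Descending from A#2 to D#1 is the same interval as ascending D#1 to A#2.
D to A spans five letter names (D-E-F-G-A), plus an octave — that makes it a twelfth of some quality.
Counting semitones, D#1→A#2 is 19, which is the perfect twelfth.
(Equivalently, a compound perfect fifth: a perfect fifth plus an octave.)

P12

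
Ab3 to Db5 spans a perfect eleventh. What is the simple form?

Subtracting seven from the interval number removes an octave: 11 − 7 = 4.
So a perfect eleventh is an octave plus a perfect fourth. The quality is unchanged.

perfect 4th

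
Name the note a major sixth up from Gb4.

Eb5

The sixth takes the letter from G up to E.
A major sixth spans 9 semitones, so from Gb4 the target pitch is Eb5.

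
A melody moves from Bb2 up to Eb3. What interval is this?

B to E spans four letter names (B-C-D-E): a fourth.
The perfect fourth spans 5 semitones, and Bb2 to Eb3 is exactly 5 semitones — so this is a perfect fourth.

perfect fourth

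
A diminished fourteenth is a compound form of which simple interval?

diminished 7th

Each octave removed subtracts seven from the number: 14 − 7 = 7.
So a diminished fourteenth is an octave plus a diminished seventh. The quality is unchanged.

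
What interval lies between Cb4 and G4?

C to G spans five letter names (C-D-E-F-G): a fifth.
Cb4 to G4 spans 8 semitones — one semitone wider than the perfect fifth (7) — giving an augmented fifth.

augmented fifth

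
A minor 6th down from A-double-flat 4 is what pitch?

C-flat 4

The sixth takes the letter from A down to C.
A minor sixth is 8 semitones; 8 semitones down from Abb4 gives Cb4.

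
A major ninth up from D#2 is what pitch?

Two letters up from D (plus an octave) reaches E.
Moving 14 semitones up from D#2 (the size of a major ninth) reaches E#3.

E#3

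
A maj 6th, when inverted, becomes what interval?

Inverted interval numbers add to nine, so a sixth pairs with a third (6 + 3 = 9).
The quality also flips — major becomes minor — giving a minor third.

minor 3rd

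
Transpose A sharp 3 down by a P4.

Counting four letter names down from A lands on E.
Moving 5 semitones down from A#3 (the size of a perfect fourth) reaches E#3.

E sharp 3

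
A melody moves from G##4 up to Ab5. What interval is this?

G to A spans two letter names (G-A), plus an octave, so the interval is some kind of ninth.
G##4 to Ab5 spans 11 semitones — three semitones narrower than the major ninth (14) — giving a doubly diminished ninth.

doubly diminished ninth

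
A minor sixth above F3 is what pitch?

Counting six letter names up from F lands on D.
Moving 8 semitones up from F3 (the size of a minor sixth) reaches Db4.

Db4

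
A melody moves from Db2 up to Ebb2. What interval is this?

m2

D to E spans two letter names (D-E): a second.
Db2 to Ebb2 is 1 semitone, a half step short of the major second (2), so this is minor.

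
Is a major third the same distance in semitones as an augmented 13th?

4 semitones (major third) vs 22 semitones (augmented thirteenth): not equal.

No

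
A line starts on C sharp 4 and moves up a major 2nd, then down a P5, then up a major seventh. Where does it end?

F double-sharp 4

C#4 up a major second → D#4 (2 semitones).
Down a perfect fifth from D#4: G#3 (7 semitones down).
A major seventh up from G#3 is F##4.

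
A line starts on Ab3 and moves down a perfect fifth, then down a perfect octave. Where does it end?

Ab3 down a perfect fifth → Db3 (7 semitones).
Db3 down a perfect octave → Db2 (12 semitones).

Db2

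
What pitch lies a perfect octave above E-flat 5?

E-flat 6

An octave keeps the letter name E, an octave up from E.
A perfect octave spans 12 semitones, so from Eb5 the target pitch is Eb6.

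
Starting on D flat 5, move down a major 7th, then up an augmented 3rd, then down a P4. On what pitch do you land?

D 4

Down a major seventh from Db5: Ebb4 (11 semitones down).
Up an augmented third from Ebb4: G4 (5 semitones up).
G4 down a perfect fourth → D4 (5 semitones).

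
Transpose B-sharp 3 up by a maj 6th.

Six letter names up from B: G.
Moving 9 semitones up from B#3 (the size of a major sixth) reaches G##4.

G-double-sharp 4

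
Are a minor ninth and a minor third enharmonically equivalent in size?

No

A minor ninth spans 13 semitones; a minor third spans 3 semitones. They differ by 10.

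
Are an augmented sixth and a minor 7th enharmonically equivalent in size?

Yes

An augmented sixth = 10 semitones = a minor seventh; enharmonically equal.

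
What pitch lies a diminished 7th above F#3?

Eb4

The seventh takes the letter from F up to E.
A diminished seventh spans 9 semitones, so from F#3 the target pitch is Eb4.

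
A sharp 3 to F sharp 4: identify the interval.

A to F spans six letter names (A-B-C-D-E-F) — that makes it a sixth of some quality.
At 8 semitones, A#3→F#4 falls one short of a major sixth: minor.

minor sixth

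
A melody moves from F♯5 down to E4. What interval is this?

M9

Descending from F#5 to E4 is the same interval as ascending E4 to F#5.
E to F spans two letter names (E-F), plus an octave, so the interval is some kind of ninth.
Counting semitones, E4→F#5 is 14, which is the major ninth.
(Equivalently, a compound major second: a major second plus an octave.)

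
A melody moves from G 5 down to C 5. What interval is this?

Descending from G5 to C5 is the same interval as ascending C5 to G5.
C to G spans five letter names (C-D-E-F-G): a fifth.
C5 to G5 is 7 semitones, matching the perfect fifth exactly, so the quality is perfect.

perfect 5th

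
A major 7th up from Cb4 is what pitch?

Seven letter names up from C: B.
A major seventh is 11 semitones; 11 semitones up from Cb4 gives Bb4.

Bb4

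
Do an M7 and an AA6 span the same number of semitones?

Yes

A major seventh = 11 semitones = a doubly augmented sixth; enharmonically equal.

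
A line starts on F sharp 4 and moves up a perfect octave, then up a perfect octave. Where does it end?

A perfect octave up from F#4 is F#5.
A perfect octave up from F#5 is F#6.

F sharp 6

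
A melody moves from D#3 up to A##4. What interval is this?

augmented twelfth

D to A spans five letter names (D-E-F-G-A), plus an octave, so the interval is some kind of twelfth.
A perfect twelfth would be 19 semitones; D#3 to A##4 is 20, one semitone wider, so the interval is augmented.
(Equivalently, a compound augmented fifth: an augmented fifth plus an octave.)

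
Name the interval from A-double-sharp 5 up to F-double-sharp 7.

A to F spans six letter names (A-B-C-D-E-F), plus an octave — that makes it a thirteenth of some quality.
At 20 semitones, A##5→F##7 falls one short of a major thirteenth: minor.
(Equivalently, a compound minor sixth: a minor sixth plus an octave.)

m13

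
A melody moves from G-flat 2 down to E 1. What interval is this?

d10

Descending from Gb2 to E1 is the same interval as ascending E1 to Gb2.
E to G spans three letter names (E-F-G), plus an octave — that makes it a tenth of some quality.
A major tenth would be 16 semitones; E1 to Gb2 is 14, two semitones narrower, so the interval is diminished.
(Equivalently, a compound diminished third: a diminished third plus an octave.)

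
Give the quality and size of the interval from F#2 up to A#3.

F to A spans three letter names (F-G-A), plus an octave: a tenth.
The major tenth spans 16 semitones, and F#2 to A#3 is exactly 16 semitones — so this is a major tenth.
(Equivalently, a compound major third: a major third plus an octave.)

major 10th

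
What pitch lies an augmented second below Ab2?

Gbb2

Counting two letter names down from A lands on G.
Moving 3 semitones down from Ab2 (the size of an augmented second) reaches Gbb2.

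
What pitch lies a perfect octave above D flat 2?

The letter stays D (same as the start), shifted an octave up.
A perfect octave is 12 semitones; 12 semitones up from Db2 gives Db3.

D flat 3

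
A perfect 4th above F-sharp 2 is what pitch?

The fourth takes the letter from F up to B.
Moving 5 semitones up from F#2 (the size of a perfect fourth) reaches B2.

B 2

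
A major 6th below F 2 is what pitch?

A flat 1

The sixth takes the letter from F down to A.
A major sixth spans 9 semitones, so from F2 the target pitch is Ab1.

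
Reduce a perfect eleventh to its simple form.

Each octave removed subtracts seven from the number: 11 − 7 = 4.
Quality carries through unchanged, so the simple form is a perfect fourth.

P4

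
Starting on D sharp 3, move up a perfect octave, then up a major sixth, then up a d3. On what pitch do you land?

D 5

A perfect octave up from D#3 is D#4.
Up a major sixth from D#4: B#4 (9 semitones up).
Up a diminished third from B#4: D5 (2 semitones up).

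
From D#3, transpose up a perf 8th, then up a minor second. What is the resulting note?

A perfect octave up from D#3 is D#4.
D#4 up a minor second → E4 (1 semitone).

E4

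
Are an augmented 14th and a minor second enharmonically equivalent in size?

No

24 semitones (augmented fourteenth) vs 1 semitone (minor second): not equal.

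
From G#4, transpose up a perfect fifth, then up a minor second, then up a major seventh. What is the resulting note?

D#6

A perfect fifth up from G#4 is D#5.
Up a minor second from D#5: E5 (1 semitone up).
Up a major seventh from E5: D#6 (11 semitones up).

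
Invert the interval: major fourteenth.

minor second

First reduce the compound major fourteenth to its simple form, a major seventh.
The rule of nine gives the new number: 9 − 7 = 2, so a seventh becomes a second.
And major becomes minor under inversion, so we get a minor second.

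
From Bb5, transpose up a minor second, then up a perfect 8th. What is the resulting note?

Bb5 up a minor second → Cb6 (1 semitone).
Up a perfect octave from Cb6: Cb7 (12 semitones up).

Cb7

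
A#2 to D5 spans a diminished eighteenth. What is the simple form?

diminished 4th

Each octave removed subtracts seven from the number: 18 − 14 = 4.
Quality carries through unchanged, so the simple form is a diminished fourth.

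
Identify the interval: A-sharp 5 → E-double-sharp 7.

A12

A to E spans five letter names (A-B-C-D-E), plus an octave — that makes it a twelfth of some quality.
A perfect twelfth would be 19 semitones; A#5 to E##7 is 20, one semitone wider, so the interval is augmented.
(Equivalently, a compound augmented fifth: an augmented fifth plus an octave.)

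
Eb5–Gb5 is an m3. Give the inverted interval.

major 6th

Interval numbers invert to sum to nine: 3 + 6 = 9, so a third inverts to a sixth.
And minor becomes major under inversion, so we get a major sixth.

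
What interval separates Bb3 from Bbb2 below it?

augmented octave

Descending from Bb3 to Bbb2 is the same interval as ascending Bbb2 to Bb3.
B to B is the same letter name, plus an octave, so the interval is some kind of octave.
A perfect octave would be 12 semitones; Bbb2 to Bb3 is 13, one semitone wider, so the interval is augmented.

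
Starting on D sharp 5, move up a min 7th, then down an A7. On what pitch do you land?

D flat 5

Up a minor seventh from D#5: C#6 (10 semitones up).
An augmented seventh down from C#6 is Db5.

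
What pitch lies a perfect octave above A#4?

A#5

For an octave the letter name doesn't change: still A, an octave up.
A perfect octave spans 12 semitones, so from A#4 the target pitch is A#5.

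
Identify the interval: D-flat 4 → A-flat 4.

D to A spans five letter names (D-E-F-G-A) — that makes it a fifth of some quality.
Counting semitones, Db4→Ab4 is 7, which is the perfect fifth.

perfect 5th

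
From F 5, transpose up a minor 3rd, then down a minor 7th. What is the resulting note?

F5 up a minor third → Ab5 (3 semitones).
Ab5 down a minor seventh → Bb4 (10 semitones).

B flat 4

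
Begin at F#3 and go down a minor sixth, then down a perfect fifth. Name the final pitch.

F#3 down a minor sixth → A#2 (8 semitones).
A#2 down a perfect fifth → D#2 (7 semitones).

D#2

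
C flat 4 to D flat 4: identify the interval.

C to D spans two letter names (C-D), so the interval is some kind of second.
Counting semitones, Cb4→Db4 is 2, which is the major second.

major 2nd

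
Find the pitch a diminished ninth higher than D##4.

The ninth's letter: D up two letter names plus an octave → E.
Moving 12 semitones up from D##4 (the size of a diminished ninth) reaches E5.

E5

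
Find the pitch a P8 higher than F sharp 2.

For an octave the letter name doesn't change: still F, an octave up.
A perfect octave spans 12 semitones, so from F#2 the target pitch is F#3.

F sharp 3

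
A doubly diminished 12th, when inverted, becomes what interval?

First reduce the compound doubly diminished twelfth to its simple form, a doubly diminished fifth.
Inverted interval numbers add to nine, so a fifth pairs with a fourth (5 + 4 = 9).
And doubly diminished becomes doubly augmented under inversion, so we get a doubly augmented fourth.

doubly augmented 4th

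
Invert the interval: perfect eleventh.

First reduce the compound perfect eleventh to its simple form, a perfect fourth.
Inverted interval numbers add to nine, so a fourth pairs with a fifth (4 + 5 = 9).
And perfect stays perfect under inversion, so we get a perfect fifth.

P5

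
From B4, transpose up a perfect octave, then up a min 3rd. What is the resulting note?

A perfect octave up from B4 is B5.
B5 up a minor third → D6 (3 semitones).

D6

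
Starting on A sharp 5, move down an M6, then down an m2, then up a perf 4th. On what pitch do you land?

A#5 down a major sixth → C#5 (9 semitones).
C#5 down a minor second → B#4 (1 semitone).
Up a perfect fourth from B#4: E#5 (5 semitones up).

E sharp 5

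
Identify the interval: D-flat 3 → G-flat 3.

P4

D to G spans four letter names (D-E-F-G), so the interval is some kind of fourth.
Db3 to Gb3 is 5 semitones, matching the perfect fourth exactly, so the quality is perfect.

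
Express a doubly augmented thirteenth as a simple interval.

doubly augmented sixth

Subtracting seven from the interval number removes an octave: 13 − 7 = 6.
Quality carries through unchanged, so the simple form is a doubly augmented sixth.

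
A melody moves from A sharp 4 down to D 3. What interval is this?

A12

Descending from A#4 to D3 is the same interval as ascending D3 to A#4.
D to A spans five letter names (D-E-F-G-A), plus an octave — that makes it a twelfth of some quality.
The perfect twelfth is 19 semitones; here we have 20, one semitone wider: augmented.
(Equivalently, a compound augmented fifth: an augmented fifth plus an octave.)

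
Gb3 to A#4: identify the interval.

doubly augmented 9th

G to A spans two letter names (G-A), plus an octave, so the interval is some kind of ninth.
Gb3 to A#4 spans 16 semitones — two semitones wider than the major ninth (14) — giving a doubly augmented ninth.
(Equivalently, a compound doubly augmented second: a doubly augmented second plus an octave.)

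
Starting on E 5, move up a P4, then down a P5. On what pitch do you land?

A perfect fourth up from E5 is A5.
A perfect fifth down from A5 is D5.

D 5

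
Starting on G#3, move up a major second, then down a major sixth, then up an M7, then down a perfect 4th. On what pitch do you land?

F##3

G#3 up a major second → A#3 (2 semitones).
Down a major sixth from A#3: C#3 (9 semitones down).
A major seventh up from C#3 is B#3.
B#3 down a perfect fourth → F##3 (5 semitones).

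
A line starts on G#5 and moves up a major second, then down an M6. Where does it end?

G#5 up a major second → A#5 (2 semitones).
Down a major sixth from A#5: C#5 (9 semitones down).

C#5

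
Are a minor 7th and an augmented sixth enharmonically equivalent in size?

Yes

A minor seventh = 10 semitones = an augmented sixth; enharmonically equal.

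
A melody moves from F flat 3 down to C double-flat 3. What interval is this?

A4

Descending from Fb3 to Cbb3 is the same interval as ascending Cbb3 to Fb3.
C to F spans four letter names (C-D-E-F), so the interval is some kind of fourth.
A perfect fourth would be 5 semitones; Cbb3 to Fb3 is 6, one semitone wider, so the interval is augmented.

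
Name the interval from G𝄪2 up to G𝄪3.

P8

G to G is the same letter name, plus an octave, so the interval is some kind of octave.
G##2 to G##3 is 12 semitones, matching the perfect octave exactly, so the quality is perfect.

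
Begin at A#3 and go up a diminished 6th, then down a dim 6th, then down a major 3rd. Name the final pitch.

F#3

A diminished sixth up from A#3 is F4.
F4 down a diminished sixth → A#3 (7 semitones).
Down a major third from A#3: F#3 (4 semitones down).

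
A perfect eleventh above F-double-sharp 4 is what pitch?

B-sharp 5

Four letters up from F (plus an octave) reaches B.
A perfect eleventh spans 17 semitones, so from F##4 the target pitch is B#5.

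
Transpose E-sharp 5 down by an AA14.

F-flat 3

Seven letters down from E (plus an octave) reaches F.
A doubly augmented fourteenth is 25 semitones; 25 semitones down from E#5 gives Fb3.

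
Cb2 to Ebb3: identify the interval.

minor 10th

C to E spans three letter names (C-D-E), plus an octave — that makes it a tenth of some quality.
A major tenth would be 16 semitones, but Cb2 to Ebb3 is 15 — one semitone narrower, making it a minor tenth.
(Equivalently, a compound minor third: a minor third plus an octave.)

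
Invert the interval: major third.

Inverted interval numbers add to nine, so a third pairs with a sixth (3 + 6 = 9).
And major becomes minor under inversion, so we get a minor sixth.

minor 6th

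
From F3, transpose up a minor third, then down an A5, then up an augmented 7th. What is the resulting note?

C4

F3 up a minor third → Ab3 (3 semitones).
Ab3 down an augmented fifth → Dbb3 (8 semitones).
Dbb3 up an augmented seventh → C4 (12 semitones).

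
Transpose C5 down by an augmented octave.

For an octave the letter name doesn't change: still C, an octave down.
An augmented octave is 13 semitones; 13 semitones down from C5 gives Cb4.

Cb4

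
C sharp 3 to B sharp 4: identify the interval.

major fourteenth

C to B spans seven letter names (C-D-E-F-G-A-B), plus an octave — that makes it a fourteenth of some quality.
The major fourteenth spans 23 semitones, and C#3 to B#4 is exactly 23 semitones — so this is a major fourteenth.
(Equivalently, a compound major seventh: a major seventh plus an octave.)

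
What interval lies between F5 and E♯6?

augmented seventh

F to E spans seven letter names (F-G-A-B-C-D-E), so the interval is some kind of seventh.
A major seventh would be 11 semitones; F5 to E#6 is 12, one semitone wider, so the interval is augmented.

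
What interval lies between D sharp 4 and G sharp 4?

D to G spans four letter names (D-E-F-G), so the interval is some kind of fourth.
The perfect fourth spans 5 semitones, and D#4 to G#4 is exactly 5 semitones — so this is a perfect fourth.

P4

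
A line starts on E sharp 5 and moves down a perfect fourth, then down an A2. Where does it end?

A 4

A perfect fourth down from E#5 is B#4.
B#4 down an augmented second → A4 (3 semitones).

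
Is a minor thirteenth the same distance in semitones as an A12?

Both span 20 semitones: a minor thirteenth and an augmented twelfth are the same chromatic distance.

Yes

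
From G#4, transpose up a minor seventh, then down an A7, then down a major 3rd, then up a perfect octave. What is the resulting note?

Ebb5

Up a minor seventh from G#4: F#5 (10 semitones up).
Down an augmented seventh from F#5: Gb4 (12 semitones down).
Down a major third from Gb4: Ebb4 (4 semitones down).
Ebb4 up a perfect octave → Ebb5 (12 semitones).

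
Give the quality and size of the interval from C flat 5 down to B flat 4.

minor 2nd

Descending from Cb5 to Bb4 is the same interval as ascending Bb4 to Cb5.
B to C spans two letter names (B-C), so the interval is some kind of second.
A major second would be 2 semitones, but Bb4 to Cb5 is 1 — one semitone narrower, making it a minor second.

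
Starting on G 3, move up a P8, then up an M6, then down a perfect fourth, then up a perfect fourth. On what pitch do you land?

Up a perfect octave from G3: G4 (12 semitones up).
Up a major sixth from G4: E5 (9 semitones up).
E5 down a perfect fourth → B4 (5 semitones).
A perfect fourth up from B4 is E5.

E 5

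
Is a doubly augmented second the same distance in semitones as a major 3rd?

Both span 4 semitones: a doubly augmented second and a major third are the same chromatic distance.

Yes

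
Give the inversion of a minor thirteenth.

major 3rd

First reduce the compound minor thirteenth to its simple form, a minor sixth.
Interval numbers invert to sum to nine: 6 + 3 = 9, so a sixth inverts to a third.
Quality inverts too: minor becomes major. That makes the inversion a major third.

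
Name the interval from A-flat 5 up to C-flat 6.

A to C spans three letter names (A-B-C), so the interval is some kind of third.
A major third would be 4 semitones, but Ab5 to Cb6 is 3 — one semitone narrower, making it a minor third.

minor third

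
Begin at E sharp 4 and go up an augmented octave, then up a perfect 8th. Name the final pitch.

E#4 up an augmented octave → E##5 (13 semitones).
E##5 up a perfect octave → E##6 (12 semitones).

E double-sharp 6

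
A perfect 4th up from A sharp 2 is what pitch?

D sharp 3

Four letter names up from A: D.
A perfect fourth spans 5 semitones, so from A#2 the target pitch is D#3.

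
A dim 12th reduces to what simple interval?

Subtracting seven from the interval number removes an octave: 12 − 7 = 5.
So a diminished twelfth is an octave plus a diminished fifth. The quality is unchanged.

diminished fifth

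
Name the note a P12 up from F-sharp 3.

C-sharp 5

Counting five letter names plus an octave up from F lands on C.
A perfect twelfth is 19 semitones; 19 semitones up from F#3 gives C#5.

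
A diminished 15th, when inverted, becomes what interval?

A1

First reduce the compound diminished fifteenth to its simple form, a diminished octave.
The rule of nine gives the new number: 9 − 8 = 1, so an octave becomes a unison.
Quality inverts too: diminished becomes augmented. That makes the inversion an augmented unison.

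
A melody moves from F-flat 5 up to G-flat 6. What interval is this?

M9

F to G spans two letter names (F-G), plus an octave: a ninth.
Fb5 to Gb6 is 14 semitones, matching the major ninth exactly, so the quality is major.
(Equivalently, a compound major second: a major second plus an octave.)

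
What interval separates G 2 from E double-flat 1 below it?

augmented tenth

Descending from G2 to Ebb1 is the same interval as ascending Ebb1 to G2.
E to G spans three letter names (E-F-G), plus an octave — that makes it a tenth of some quality.
A major tenth would be 16 semitones; Ebb1 to G2 is 17, one semitone wider, so the interval is augmented.
(Equivalently, a compound augmented third: an augmented third plus an octave.)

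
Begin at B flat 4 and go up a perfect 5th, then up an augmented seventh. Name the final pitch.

E sharp 6

Bb4 up a perfect fifth → F5 (7 semitones).
Up an augmented seventh from F5: E#6 (12 semitones up).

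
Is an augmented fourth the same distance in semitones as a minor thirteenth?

6 semitones (augmented fourth) vs 20 semitones (minor thirteenth): not equal.

No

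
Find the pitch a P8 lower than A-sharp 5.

An octave keeps the letter name A, an octave down from A.
A perfect octave spans 12 semitones, so from A#5 the target pitch is A#4.

A-sharp 4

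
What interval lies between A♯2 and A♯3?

perfect 8th

A to A is the same letter name, plus an octave, so the interval is some kind of octave.
A#2 to A#3 is 12 semitones, matching the perfect octave exactly, so the quality is perfect.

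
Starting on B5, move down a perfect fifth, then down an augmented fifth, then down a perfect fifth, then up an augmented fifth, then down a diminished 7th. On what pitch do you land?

B5 down a perfect fifth → E5 (7 semitones).
An augmented fifth down from E5 is Ab4.
Ab4 down a perfect fifth → Db4 (7 semitones).
Up an augmented fifth from Db4: A4 (8 semitones up).
A diminished seventh down from A4 is B#3.

B#3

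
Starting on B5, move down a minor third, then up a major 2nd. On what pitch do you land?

A#5

B5 down a minor third → G#5 (3 semitones).
Up a major second from G#5: A#5 (2 semitones up).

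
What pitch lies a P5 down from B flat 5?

The fifth takes the letter from B down to E.
A perfect fifth is 7 semitones; 7 semitones down from Bb5 gives Eb5.

E flat 5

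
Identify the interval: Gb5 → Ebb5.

Descending from Gb5 to Ebb5 is the same interval as ascending Ebb5 to Gb5.
E to G spans three letter names (E-F-G): a third.
Counting semitones, Ebb5→Gb5 is 4, which is the major third.

major third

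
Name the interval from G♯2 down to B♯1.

minor sixth

Descending from G#2 to B#1 is the same interval as ascending B#1 to G#2.
B to G spans six letter names (B-C-D-E-F-G): a sixth.
B#1 to G#2 is 8 semitones, a half step short of the major sixth (9), so this is minor.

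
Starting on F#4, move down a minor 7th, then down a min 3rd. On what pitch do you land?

F#4 down a minor seventh → G#3 (10 semitones).
Down a minor third from G#3: E#3 (3 semitones down).

E#3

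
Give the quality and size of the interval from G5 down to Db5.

augmented fourth

Descending from G5 to Db5 is the same interval as ascending Db5 to G5.
D to G spans four letter names (D-E-F-G): a fourth.
Db5 to G5 spans 6 semitones — one semitone wider than the perfect fourth (5) — giving an augmented fourth.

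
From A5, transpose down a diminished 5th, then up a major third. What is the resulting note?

A diminished fifth down from A5 is D#5.
A major third up from D#5 is F##5.

F##5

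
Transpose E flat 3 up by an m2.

Counting two letter names up from E lands on F.
A minor second is 1 semitone; 1 semitone up from Eb3 gives Fb3.

F flat 3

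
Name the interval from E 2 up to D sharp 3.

E to D spans seven letter names (E-F-G-A-B-C-D), so the interval is some kind of seventh.
E2 to D#3 is 11 semitones, matching the major seventh exactly, so the quality is major.

major seventh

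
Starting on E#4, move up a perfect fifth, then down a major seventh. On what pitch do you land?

C#4

Up a perfect fifth from E#4: B#4 (7 semitones up).
B#4 down a major seventh → C#4 (11 semitones).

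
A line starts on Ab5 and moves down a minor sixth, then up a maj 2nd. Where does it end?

D5

A minor sixth down from Ab5 is C5.
Up a major second from C5: D5 (2 semitones up).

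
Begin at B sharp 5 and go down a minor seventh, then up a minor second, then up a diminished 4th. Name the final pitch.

Down a minor seventh from B#5: C##5 (10 semitones down).
Up a minor second from C##5: D#5 (1 semitone up).
D#5 up a diminished fourth → G5 (4 semitones).

G 5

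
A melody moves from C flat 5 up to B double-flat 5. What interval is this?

C to B spans seven letter names (C-D-E-F-G-A-B): a seventh.
At 10 semitones, Cb5→Bbb5 falls one short of a major seventh: minor.

minor 7th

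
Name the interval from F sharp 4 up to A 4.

minor 3rd

F to A spans three letter names (F-G-A): a third.
A major third would be 4 semitones, but F#4 to A4 is 3 — one semitone narrower, making it a minor third.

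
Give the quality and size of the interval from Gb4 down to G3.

Descending from Gb4 to G3 is the same interval as ascending G3 to Gb4.
G to G is the same letter name, plus an octave: an octave.
A perfect octave would be 12 semitones; G3 to Gb4 is 11, one semitone narrower, so the interval is diminished.

diminished 8th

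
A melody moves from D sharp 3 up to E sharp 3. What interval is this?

D to E spans two letter names (D-E): a second.
Counting semitones, D#3→E#3 is 2, which is the major second.

major second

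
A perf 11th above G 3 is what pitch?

C 5

Counting four letter names plus an octave up from G lands on C.
Moving 17 semitones up from G3 (the size of a perfect eleventh) reaches C5.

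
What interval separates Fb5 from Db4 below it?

Descending from Fb5 to Db4 is the same interval as ascending Db4 to Fb5.
D to F spans three letter names (D-E-F), plus an octave — that makes it a tenth of some quality.
A major tenth would be 16 semitones, but Db4 to Fb5 is 15 — one semitone narrower, making it a minor tenth.
(Equivalently, a compound minor third: a minor third plus an octave.)

minor tenth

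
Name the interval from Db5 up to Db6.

perfect octave

D to D is the same letter name, plus an octave — that makes it an octave of some quality.
Counting semitones, Db5→Db6 is 12, which is the perfect octave.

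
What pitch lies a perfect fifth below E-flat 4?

Counting five letter names down from E lands on A.
Moving 7 semitones down from Eb4 (the size of a perfect fifth) reaches Ab3.

A-flat 3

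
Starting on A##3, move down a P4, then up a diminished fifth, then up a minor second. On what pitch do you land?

A perfect fourth down from A##3 is E##3.
Up a diminished fifth from E##3: B#3 (6 semitones up).
Up a minor second from B#3: C#4 (1 semitone up).

C#4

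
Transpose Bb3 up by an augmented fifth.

Counting five letter names up from B lands on F.
An augmented fifth is 8 semitones; 8 semitones up from Bb3 gives F#4.

F#4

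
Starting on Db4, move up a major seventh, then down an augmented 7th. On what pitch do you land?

Db4 up a major seventh → C5 (11 semitones).
Down an augmented seventh from C5: Dbb4 (12 semitones down).

Dbb4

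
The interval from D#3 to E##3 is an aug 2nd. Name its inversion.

Inverted interval numbers add to nine, so a second pairs with a seventh (2 + 7 = 9).
The quality also flips — augmented becomes diminished — giving a diminished seventh.

diminished seventh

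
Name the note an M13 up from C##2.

Six letters up from C (plus an octave) reaches A.
A major thirteenth is 21 semitones; 21 semitones up from C##2 gives A##3.

A##3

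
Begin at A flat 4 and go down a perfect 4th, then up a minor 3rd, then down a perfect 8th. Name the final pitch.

Down a perfect fourth from Ab4: Eb4 (5 semitones down).
Up a minor third from Eb4: Gb4 (3 semitones up).
Down a perfect octave from Gb4: Gb3 (12 semitones down).

G flat 3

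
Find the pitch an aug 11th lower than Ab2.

Ebb1

The eleventh's letter: A down four letter names plus an octave → E.
An augmented eleventh is 18 semitones; 18 semitones down from Ab2 gives Ebb1.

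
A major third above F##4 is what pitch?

A##4

Three letter names up from F: A.
A major third spans 4 semitones, so from F##4 the target pitch is A##4.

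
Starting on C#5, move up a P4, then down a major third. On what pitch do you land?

D5

A perfect fourth up from C#5 is F#5.
F#5 down a major third → D5 (4 semitones).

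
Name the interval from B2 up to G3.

minor sixth

B to G spans six letter names (B-C-D-E-F-G) — that makes it a sixth of some quality.
A major sixth would be 9 semitones, but B2 to G3 is 8 — one semitone narrower, making it a minor sixth.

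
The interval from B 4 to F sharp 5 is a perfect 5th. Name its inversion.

Interval numbers invert to sum to nine: 5 + 4 = 9, so a fifth inverts to a fourth.
Quality inverts too: perfect stays perfect. That makes the inversion a perfect fourth.

P4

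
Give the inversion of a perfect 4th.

perfect 5th

Inverted interval numbers add to nine, so a fourth pairs with a fifth (4 + 5 = 9).
The quality also flips — perfect stays perfect — giving a perfect fifth.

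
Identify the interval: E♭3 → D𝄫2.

Descending from Eb3 to Dbb2 is the same interval as ascending Dbb2 to Eb3.
D to E spans two letter names (D-E), plus an octave, so the interval is some kind of ninth.
The major ninth is 14 semitones; here we have 15, one semitone wider: augmented.
(Equivalently, a compound augmented second: an augmented second plus an octave.)

augmented ninth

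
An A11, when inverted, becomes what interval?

diminished 5th

First reduce the compound augmented eleventh to its simple form, an augmented fourth.
The rule of nine gives the new number: 9 − 4 = 5, so a fourth becomes a fifth.
The quality also flips — augmented becomes diminished — giving a diminished fifth.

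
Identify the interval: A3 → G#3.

minor second

Descending from A3 to G#3 is the same interval as ascending G#3 to A3.
G to A spans two letter names (G-A), so the interval is some kind of second.
A major second would be 2 semitones, but G#3 to A3 is 1 — one semitone narrower, making it a minor second.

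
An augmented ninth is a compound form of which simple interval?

Take out an octave (7 from the number): 9 − 7 = 2.
Quality carries through unchanged, so the simple form is an augmented second.

augmented second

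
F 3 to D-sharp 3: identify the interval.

diminished third

Descending from F3 to D#3 is the same interval as ascending D#3 to F3.
D to F spans three letter names (D-E-F): a third.
A major third would be 4 semitones; D#3 to F3 is 2, two semitones narrower, so the interval is diminished.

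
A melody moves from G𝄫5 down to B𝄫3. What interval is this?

minor 13th

Descending from Gbb5 to Bbb3 is the same interval as ascending Bbb3 to Gbb5.
B to G spans six letter names (B-C-D-E-F-G), plus an octave — that makes it a thirteenth of some quality.
At 20 semitones, Bbb3→Gbb5 falls one short of a major thirteenth: minor.
(Equivalently, a compound minor sixth: a minor sixth plus an octave.)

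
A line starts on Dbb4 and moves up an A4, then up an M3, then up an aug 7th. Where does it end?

A#5

Dbb4 up an augmented fourth → Gb4 (6 semitones).
Up a major third from Gb4: Bb4 (4 semitones up).
An augmented seventh up from Bb4 is A#5.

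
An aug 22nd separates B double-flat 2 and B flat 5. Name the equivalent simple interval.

Each octave removed subtracts seven from the number: 22 − 14 = 8.
Quality carries through unchanged, so the simple form is an augmented octave.

augmented octave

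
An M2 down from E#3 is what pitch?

Counting two letter names down from E lands on D.
A major second is 2 semitones; 2 semitones down from E#3 gives D#3.

D#3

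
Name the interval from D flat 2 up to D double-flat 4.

D to D is the same letter name, plus 2 octaves — that makes it a fifteenth of some quality.
The perfect fifteenth is 24 semitones; here we have 23, one semitone narrower: diminished.
(Equivalently, a compound diminished octave: a diminished octave plus an octave.)

diminished fifteenth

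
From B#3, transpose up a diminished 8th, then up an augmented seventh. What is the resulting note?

A##5

Up a diminished octave from B#3: B4 (11 semitones up).
B4 up an augmented seventh → A##5 (12 semitones).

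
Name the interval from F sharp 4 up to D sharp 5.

F to D spans six letter names (F-G-A-B-C-D): a sixth.
F#4 to D#5 is 9 semitones, matching the major sixth exactly, so the quality is major.

major 6th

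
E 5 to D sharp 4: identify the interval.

Descending from E5 to D#4 is the same interval as ascending D#4 to E5.
D to E spans two letter names (D-E), plus an octave, so the interval is some kind of ninth.
A major ninth would be 14 semitones, but D#4 to E5 is 13 — one semitone narrower, making it a minor ninth.
(Equivalently, a compound minor second: a minor second plus an octave.)

minor ninth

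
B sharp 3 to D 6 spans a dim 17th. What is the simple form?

diminished 3rd

Subtracting seven from the interval number removes an octave: 17 − 14 = 3.
That makes a diminished seventeenth a compound diminished third — 2 octaves plus a diminished third.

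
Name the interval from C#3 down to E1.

Descending from C#3 to E1 is the same interval as ascending E1 to C#3.
E to C spans six letter names (E-F-G-A-B-C), plus an octave: a thirteenth.
E1 to C#3 is 21 semitones, matching the major thirteenth exactly, so the quality is major.
(Equivalently, a compound major sixth: a major sixth plus an octave.)

major 13th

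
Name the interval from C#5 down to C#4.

P8

Descending from C#5 to C#4 is the same interval as ascending C#4 to C#5.
C to C is the same letter name, plus an octave, so the interval is some kind of octave.
The perfect octave spans 12 semitones, and C#4 to C#5 is exactly 12 semitones — so this is a perfect octave.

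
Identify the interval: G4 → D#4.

Descending from G4 to D#4 is the same interval as ascending D#4 to G4.
D to G spans four letter names (D-E-F-G), so the interval is some kind of fourth.
D#4 to G4 spans 4 semitones — one semitone narrower than the perfect fourth (5) — giving a diminished fourth.

diminished 4th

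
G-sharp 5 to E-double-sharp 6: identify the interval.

augmented sixth

G to E spans six letter names (G-A-B-C-D-E), so the interval is some kind of sixth.
The major sixth is 9 semitones; here we have 10, one semitone wider: augmented.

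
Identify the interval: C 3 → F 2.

Descending from C3 to F2 is the same interval as ascending F2 to C3.
F to C spans five letter names (F-G-A-B-C), so the interval is some kind of fifth.
The perfect fifth spans 7 semitones, and F2 to C3 is exactly 7 semitones — so this is a perfect fifth.

perfect fifth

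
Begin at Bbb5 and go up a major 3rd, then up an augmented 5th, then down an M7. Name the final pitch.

Bb5

Bbb5 up a major third → Db6 (4 semitones).
Db6 up an augmented fifth → A6 (8 semitones).
A major seventh down from A6 is Bb5.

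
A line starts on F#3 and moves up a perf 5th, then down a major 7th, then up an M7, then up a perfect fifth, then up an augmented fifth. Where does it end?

D##5

Up a perfect fifth from F#3: C#4 (7 semitones up).
C#4 down a major seventh → D3 (11 semitones).
Up a major seventh from D3: C#4 (11 semitones up).
C#4 up a perfect fifth → G#4 (7 semitones).
Up an augmented fifth from G#4: D##5 (8 semitones up).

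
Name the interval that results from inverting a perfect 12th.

First reduce the compound perfect twelfth to its simple form, a perfect fifth.
The rule of nine gives the new number: 9 − 5 = 4, so a fifth becomes a fourth.
And perfect stays perfect under inversion, so we get a perfect fourth.

perfect fourth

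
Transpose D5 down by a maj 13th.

F3

Counting six letter names plus an octave down from D lands on F.
Moving 21 semitones down from D5 (the size of a major thirteenth) reaches F3.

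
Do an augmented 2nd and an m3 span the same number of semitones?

Yes

An augmented second = 3 semitones = a minor third; enharmonically equal.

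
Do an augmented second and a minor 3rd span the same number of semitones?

Yes

Both span 3 semitones: an augmented second and a minor third are the same chromatic distance.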